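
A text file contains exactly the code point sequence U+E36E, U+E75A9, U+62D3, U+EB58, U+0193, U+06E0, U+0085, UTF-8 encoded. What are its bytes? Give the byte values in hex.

EE 8D AE F3 A7 96 A9 E6 8B 93 EE AD 98 C6 93 DB A0 C2 85

U+E36E: 3-byte form → EE 8D AE.
U+E75A9: 4-byte form → F3 A7 96 A9.
U+62D3: 3-byte form → E6 8B 93.
U+EB58: 3-byte form → EE AD 98.
U+0193: 2-byte form → C6 93.
U+06E0: 2-byte form → DB A0.
U+0085: 2-byte form → C2 85.
Concatenated (19 bytes): EE 8D AE F3 A7 96 A9 E6 8B 93 EE AD 98 C6 93 DB A0 C2 85.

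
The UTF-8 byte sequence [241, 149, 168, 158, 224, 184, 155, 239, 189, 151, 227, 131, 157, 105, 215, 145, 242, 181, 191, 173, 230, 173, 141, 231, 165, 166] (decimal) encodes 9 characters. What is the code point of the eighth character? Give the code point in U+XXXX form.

U+6B4D

Offset 0: leading byte 0xF1 = 11110001 → 4-byte char #1 = F1 95 A8 9E.
Offset 4: leading byte 0xE0 = 11100000 → 3-byte char #2 = E0 B8 9B.
Offset 7: leading byte 0xEF = 11101111 → 3-byte char #3 = EF BD 97.
Offset 10: leading byte 0xE3 = 11100011 → 3-byte char #4 = E3 83 9D.
Offset 13: leading byte 0x69 = 01101001 → 1-byte char #5 = 69.
Offset 14: leading byte 0xD7 = 11010111 → 2-byte char #6 = D7 91.
Offset 16: leading byte 0xF2 = 11110010 → 4-byte char #7 = F2 B5 BF AD.
Offset 20: leading byte 0xE6 = 11100110 → 3-byte char #8 = E6 AD 8D.
Leading byte 0xE6 = 11100110 matches 1110xxxx → 3-byte sequence.
Byte 1: 0xE6 = 11100110, payload 0110 (4 bits).
Byte 2: 0xAD = 10101101 (10xxxxxx ✓), payload 101101.
Byte 3: 0x8D = 10001101 (10xxxxxx ✓), payload 001101.
Concatenate: 0110101101001101 = 0x6B4D (16 bits → U+6B4D).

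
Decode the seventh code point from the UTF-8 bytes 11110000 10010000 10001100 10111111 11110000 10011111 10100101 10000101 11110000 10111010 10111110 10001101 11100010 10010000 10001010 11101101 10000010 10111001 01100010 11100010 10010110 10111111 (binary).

Offset 0: leading byte 0xF0 = 11110000 → 4-byte char #1 = F0 90 8C BF.
Offset 4: leading byte 0xF0 = 11110000 → 4-byte char #2 = F0 9F A5 85.
Offset 8: leading byte 0xF0 = 11110000 → 4-byte char #3 = F0 BA BE 8D.
Offset 12: leading byte 0xE2 = 11100010 → 3-byte char #4 = E2 90 8A.
Offset 15: leading byte 0xED = 11101101 → 3-byte char #5 = ED 82 B9.
Offset 18: leading byte 0x62 = 01100010 → 1-byte char #6 = 62.
Offset 19: leading byte 0xE2 = 11100010 → 3-byte char #7 = E2 96 BF.
Leading byte 0xE2 = 11100010 matches 1110xxxx → 3-byte sequence.
Byte 1: 0xE2 = 11100010, payload 0010 (4 bits).
Byte 2: 0x96 = 10010110 (10xxxxxx ✓), payload 010110.
Byte 3: 0xBF = 10111111 (10xxxxxx ✓), payload 111111.
Concatenate: 0010010110111111 = 0x25BF (16 bits → U+25BF).

U+25BF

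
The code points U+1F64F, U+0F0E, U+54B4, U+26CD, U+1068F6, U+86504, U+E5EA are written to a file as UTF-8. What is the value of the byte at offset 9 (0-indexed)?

U+1F64F → 4-byte form F0 9F 99 8F at offsets 0–3.
U+0F0E → 3-byte form E0 BC 8E at offsets 4–6.
U+54B4 → 3-byte form E5 92 B4 at offsets 7–9.
Offset 9 falls in char 3's range; it's byte 3 of E5 92 B4 = 0xB4.

0xB4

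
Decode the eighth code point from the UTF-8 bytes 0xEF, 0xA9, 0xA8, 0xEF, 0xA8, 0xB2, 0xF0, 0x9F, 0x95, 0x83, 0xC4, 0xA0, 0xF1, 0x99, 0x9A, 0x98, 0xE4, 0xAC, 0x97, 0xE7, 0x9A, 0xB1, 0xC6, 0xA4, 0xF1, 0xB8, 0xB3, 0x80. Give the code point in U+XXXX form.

U+01A4

Offset 0: leading byte 0xEF = 11101111 → 3-byte char #1 = EF A9 A8.
Offset 3: leading byte 0xEF = 11101111 → 3-byte char #2 = EF A8 B2.
Offset 6: leading byte 0xF0 = 11110000 → 4-byte char #3 = F0 9F 95 83.
Offset 10: leading byte 0xC4 = 11000100 → 2-byte char #4 = C4 A0.
Offset 12: leading byte 0xF1 = 11110001 → 4-byte char #5 = F1 99 9A 98.
Offset 16: leading byte 0xE4 = 11100100 → 3-byte char #6 = E4 AC 97.
Offset 19: leading byte 0xE7 = 11100111 → 3-byte char #7 = E7 9A B1.
Offset 22: leading byte 0xC6 = 11000110 → 2-byte char #8 = C6 A4.
Leading byte 0xC6 = 11000110 matches 110xxxxx → 2-byte sequence.
Byte 1: 0xC6 = 11000110, payload 00110 (5 bits).
Byte 2: 0xA4 = 10100100 (10xxxxxx ✓), payload 100100.
Concatenate: 00110100100 = 0x1A4 (11 bits → U+01A4).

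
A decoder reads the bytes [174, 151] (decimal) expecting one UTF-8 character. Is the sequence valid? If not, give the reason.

invalid (continuation byte with no leading byte)

Byte 0xAE = 10101110 has the form 10xxxxxx — a continuation byte — but there is no preceding leading byte.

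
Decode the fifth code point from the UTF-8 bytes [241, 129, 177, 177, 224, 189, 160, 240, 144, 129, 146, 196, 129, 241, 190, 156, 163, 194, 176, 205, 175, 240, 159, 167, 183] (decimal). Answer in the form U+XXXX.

Offset 0: leading byte 0xF1 = 11110001 → 4-byte char #1 = F1 81 B1 B1.
Offset 4: leading byte 0xE0 = 11100000 → 3-byte char #2 = E0 BD A0.
Offset 7: leading byte 0xF0 = 11110000 → 4-byte char #3 = F0 90 81 92.
Offset 11: leading byte 0xC4 = 11000100 → 2-byte char #4 = C4 81.
Offset 13: leading byte 0xF1 = 11110001 → 4-byte char #5 = F1 BE 9C A3.
Leading byte 0xF1 = 11110001 matches 11110xxx → 4-byte sequence.
Byte 1: 0xF1 = 11110001, payload 001 (3 bits).
Byte 2: 0xBE = 10111110 (10xxxxxx ✓), payload 111110.
Byte 3: 0x9C = 10011100 (10xxxxxx ✓), payload 011100.
Byte 4: 0xA3 = 10100011 (10xxxxxx ✓), payload 100011.
Concatenate: 001111110011100100011 = 0x7E723 (21 bits → U+7E723).

U+7E723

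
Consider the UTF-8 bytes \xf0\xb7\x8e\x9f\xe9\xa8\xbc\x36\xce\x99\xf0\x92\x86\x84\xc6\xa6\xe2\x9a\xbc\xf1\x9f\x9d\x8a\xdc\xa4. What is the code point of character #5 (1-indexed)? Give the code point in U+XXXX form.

U+12184

Offset 0: leading byte 0xF0 = 11110000 → 4-byte char #1 = F0 B7 8E 9F.
Offset 4: leading byte 0xE9 = 11101001 → 3-byte char #2 = E9 A8 BC.
Offset 7: leading byte 0x36 = 00110110 → 1-byte char #3 = 36.
Offset 8: leading byte 0xCE = 11001110 → 2-byte char #4 = CE 99.
Offset 10: leading byte 0xF0 = 11110000 → 4-byte char #5 = F0 92 86 84.
Leading byte 0xF0 = 11110000 matches 11110xxx → 4-byte sequence.
Byte 1: 0xF0 = 11110000, payload 000 (3 bits).
Byte 2: 0x92 = 10010010 (10xxxxxx ✓), payload 010010.
Byte 3: 0x86 = 10000110 (10xxxxxx ✓), payload 000110.
Byte 4: 0x84 = 10000100 (10xxxxxx ✓), payload 000100.
Concatenate: 000010010000110000100 = 0x12184 (21 bits → U+12184).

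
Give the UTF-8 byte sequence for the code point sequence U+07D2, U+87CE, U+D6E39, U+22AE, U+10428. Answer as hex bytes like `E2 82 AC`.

U+07D2: 2-byte form → DF 92.
U+87CE: 3-byte form → E8 9F 8E.
U+D6E39: 4-byte form → F3 96 B8 B9.
U+22AE: 3-byte form → E2 8A AE.
U+10428: 4-byte form → F0 90 90 A8.
Concatenated (16 bytes): DF 92 E8 9F 8E F3 96 B8 B9 E2 8A AE F0 90 90 A8.

DF 92 E8 9F 8E F3 96 B8 B9 E2 8A AE F0 90 90 A8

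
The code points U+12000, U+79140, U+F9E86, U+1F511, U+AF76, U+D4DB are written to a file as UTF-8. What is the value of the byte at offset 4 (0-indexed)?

U+12000 → 4-byte form F0 92 80 80 at offsets 0–3.
U+79140 → 4-byte form F1 B9 85 80 at offsets 4–7.
Offset 4 falls in char 2's range; it's byte 1 of F1 B9 85 80 = 0xF1.

0xF1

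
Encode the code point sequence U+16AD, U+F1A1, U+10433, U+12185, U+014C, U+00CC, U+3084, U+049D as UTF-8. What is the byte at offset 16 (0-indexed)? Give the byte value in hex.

0xC3

U+16AD → 3-byte form E1 9A AD at offsets 0–2.
U+F1A1 → 3-byte form EF 86 A1 at offsets 3–5.
U+10433 → 4-byte form F0 90 90 B3 at offsets 6–9.
U+12185 → 4-byte form F0 92 86 85 at offsets 10–13.
U+014C → 2-byte form C5 8C at offsets 14–15.
U+00CC → 2-byte form C3 8C at offsets 16–17.
Offset 16 falls in char 6's range; it's byte 1 of C3 8C = 0xC3.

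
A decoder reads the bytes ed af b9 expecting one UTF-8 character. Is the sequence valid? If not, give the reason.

Structurally a 3-byte sequence; payload = 0xDBF9.
But 0xDBF9 is in U+D800–U+DFFF, the surrogate range. Surrogates are not Unicode scalar values and are forbidden in UTF-8.

invalid (encodes a surrogate (U+D800–U+DFFF))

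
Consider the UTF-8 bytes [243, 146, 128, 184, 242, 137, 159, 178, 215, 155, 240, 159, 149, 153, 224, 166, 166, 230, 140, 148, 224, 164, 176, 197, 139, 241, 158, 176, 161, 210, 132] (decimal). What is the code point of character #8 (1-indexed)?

U+014B

Offset 0: leading byte 0xF3 = 11110011 → 4-byte char #1 = F3 92 80 B8.
Offset 4: leading byte 0xF2 = 11110010 → 4-byte char #2 = F2 89 9F B2.
Offset 8: leading byte 0xD7 = 11010111 → 2-byte char #3 = D7 9B.
Offset 10: leading byte 0xF0 = 11110000 → 4-byte char #4 = F0 9F 95 99.
Offset 14: leading byte 0xE0 = 11100000 → 3-byte char #5 = E0 A6 A6.
Offset 17: leading byte 0xE6 = 11100110 → 3-byte char #6 = E6 8C 94.
Offset 20: leading byte 0xE0 = 11100000 → 3-byte char #7 = E0 A4 B0.
Offset 23: leading byte 0xC5 = 11000101 → 2-byte char #8 = C5 8B.
Leading byte 0xC5 = 11000101 matches 110xxxxx → 2-byte sequence.
Byte 1: 0xC5 = 11000101, payload 00101 (5 bits).
Byte 2: 0x8B = 10001011 (10xxxxxx ✓), payload 001011.
Concatenate: 00101001011 = 0x14B (11 bits → U+014B).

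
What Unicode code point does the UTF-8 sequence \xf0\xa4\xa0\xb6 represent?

Leading byte 0xF0 = 11110000 matches 11110xxx → 4-byte sequence.
Byte 1: 0xF0 = 11110000, payload 000 (3 bits).
Byte 2: 0xA4 = 10100100 (10xxxxxx ✓), payload 100100.
Byte 3: 0xA0 = 10100000 (10xxxxxx ✓), payload 100000.
Byte 4: 0xB6 = 10110110 (10xxxxxx ✓), payload 110110.
Concatenate: 000100100100000110110 = 0x24836 (21 bits → U+24836).

U+24836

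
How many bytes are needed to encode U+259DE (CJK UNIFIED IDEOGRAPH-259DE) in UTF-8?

U+259DE = 0x259DE. UTF-8 uses 1 byte below 0x80, 2 below 0x800, 3 below 0x10000, 4 up to 0x10FFFF. 0x259DE is in U+10000–U+10FFFF → 4 bytes.

4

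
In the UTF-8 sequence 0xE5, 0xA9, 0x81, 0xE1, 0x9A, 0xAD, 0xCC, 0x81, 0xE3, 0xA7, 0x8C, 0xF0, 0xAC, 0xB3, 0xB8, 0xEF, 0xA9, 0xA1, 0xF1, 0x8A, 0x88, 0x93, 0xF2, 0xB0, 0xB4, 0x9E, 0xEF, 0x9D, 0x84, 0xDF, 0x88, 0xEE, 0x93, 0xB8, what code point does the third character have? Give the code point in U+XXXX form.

Offset 0: leading byte 0xE5 = 11100101 → 3-byte char #1 = E5 A9 81.
Offset 3: leading byte 0xE1 = 11100001 → 3-byte char #2 = E1 9A AD.
Offset 6: leading byte 0xCC = 11001100 → 2-byte char #3 = CC 81.
Leading byte 0xCC = 11001100 matches 110xxxxx → 2-byte sequence.
Byte 1: 0xCC = 11001100, payload 01100 (5 bits).
Byte 2: 0x81 = 10000001 (10xxxxxx ✓), payload 000001.
Concatenate: 01100000001 = 0x301 (11 bits → U+0301).

U+0301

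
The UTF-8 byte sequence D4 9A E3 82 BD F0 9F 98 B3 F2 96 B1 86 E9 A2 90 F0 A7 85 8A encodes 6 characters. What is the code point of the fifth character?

U+9890

Offset 0: leading byte 0xD4 = 11010100 → 2-byte char #1 = D4 9A.
Offset 2: leading byte 0xE3 = 11100011 → 3-byte char #2 = E3 82 BD.
Offset 5: leading byte 0xF0 = 11110000 → 4-byte char #3 = F0 9F 98 B3.
Offset 9: leading byte 0xF2 = 11110010 → 4-byte char #4 = F2 96 B1 86.
Offset 13: leading byte 0xE9 = 11101001 → 3-byte char #5 = E9 A2 90.
Leading byte 0xE9 = 11101001 matches 1110xxxx → 3-byte sequence.
Byte 1: 0xE9 = 11101001, payload 1001 (4 bits).
Byte 2: 0xA2 = 10100010 (10xxxxxx ✓), payload 100010.
Byte 3: 0x90 = 10010000 (10xxxxxx ✓), payload 010000.
Concatenate: 1001100010010000 = 0x9890 (16 bits → U+9890).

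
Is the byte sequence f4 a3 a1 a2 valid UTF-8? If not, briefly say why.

Leading byte 0xF4 = 11110100 → 4-byte form.
Payload = 0x123862, which exceeds U+10FFFF, the maximum Unicode code point. (Leading bytes F5–FF, or F4 followed by ≥ 0x90, are invalid.)

invalid (encodes a value above U+10FFFF)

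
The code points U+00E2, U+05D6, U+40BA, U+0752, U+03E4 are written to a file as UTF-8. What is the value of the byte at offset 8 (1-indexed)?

1-indexed offset 8 is 0-indexed offset 7.
U+00E2 → 2-byte form C3 A2 at offsets 0–1.
U+05D6 → 2-byte form D7 96 at offsets 2–3.
U+40BA → 3-byte form E4 82 BA at offsets 4–6.
U+0752 → 2-byte form DD 92 at offsets 7–8.
Offset 7 falls in char 4's range; it's byte 1 of DD 92 = 0xDD.

0xDD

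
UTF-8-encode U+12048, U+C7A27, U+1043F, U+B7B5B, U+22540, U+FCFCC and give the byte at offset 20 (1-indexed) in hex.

1-indexed offset 20 is 0-indexed offset 19.
U+12048 → 4-byte form F0 92 81 88 at offsets 0–3.
U+C7A27 → 4-byte form F3 87 A8 A7 at offsets 4–7.
U+1043F → 4-byte form F0 90 90 BF at offsets 8–11.
U+B7B5B → 4-byte form F2 B7 AD 9B at offsets 12–15.
U+22540 → 4-byte form F0 A2 95 80 at offsets 16–19.
Offset 19 falls in char 5's range; it's byte 4 of F0 A2 95 80 = 0x80.

0x80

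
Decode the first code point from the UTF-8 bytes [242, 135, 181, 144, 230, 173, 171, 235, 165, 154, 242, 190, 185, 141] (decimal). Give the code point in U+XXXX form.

Offset 0: leading byte 0xF2 = 11110010 → 4-byte char #1 = F2 87 B5 90.
Leading byte 0xF2 = 11110010 matches 11110xxx → 4-byte sequence.
Byte 1: 0xF2 = 11110010, payload 010 (3 bits).
Byte 2: 0x87 = 10000111 (10xxxxxx ✓), payload 000111.
Byte 3: 0xB5 = 10110101 (10xxxxxx ✓), payload 110101.
Byte 4: 0x90 = 10010000 (10xxxxxx ✓), payload 010000.
Concatenate: 010000111110101010000 = 0x87D50 (21 bits → U+87D50).

U+87D50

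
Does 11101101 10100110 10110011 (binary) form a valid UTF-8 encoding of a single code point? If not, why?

Structurally a 3-byte sequence; payload = 0xD9B3.
But 0xD9B3 is in U+D800–U+DFFF, the surrogate range. Surrogates are not Unicode scalar values and are forbidden in UTF-8.

invalid (encodes a surrogate (U+D800–U+DFFF))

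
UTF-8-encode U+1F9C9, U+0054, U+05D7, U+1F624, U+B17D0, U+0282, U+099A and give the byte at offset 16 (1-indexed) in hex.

0xCA

1-indexed offset 16 is 0-indexed offset 15.
U+1F9C9 → 4-byte form F0 9F A7 89 at offsets 0–3.
U+0054 → 1-byte form 54 at offsets 4–4.
U+05D7 → 2-byte form D7 97 at offsets 5–6.
U+1F624 → 4-byte form F0 9F 98 A4 at offsets 7–10.
U+B17D0 → 4-byte form F2 B1 9F 90 at offsets 11–14.
U+0282 → 2-byte form CA 82 at offsets 15–16.
Offset 15 falls in char 6's range; it's byte 1 of CA 82 = 0xCA.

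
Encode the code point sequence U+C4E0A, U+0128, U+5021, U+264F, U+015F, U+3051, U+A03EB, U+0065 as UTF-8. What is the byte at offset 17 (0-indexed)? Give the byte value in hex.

0xF2

U+C4E0A → 4-byte form F3 84 B8 8A at offsets 0–3.
U+0128 → 2-byte form C4 A8 at offsets 4–5.
U+5021 → 3-byte form E5 80 A1 at offsets 6–8.
U+264F → 3-byte form E2 99 8F at offsets 9–11.
U+015F → 2-byte form C5 9F at offsets 12–13.
U+3051 → 3-byte form E3 81 91 at offsets 14–16.
U+A03EB → 4-byte form F2 A0 8F AB at offsets 17–20.
Offset 17 falls in char 7's range; it's byte 1 of F2 A0 8F AB = 0xF2.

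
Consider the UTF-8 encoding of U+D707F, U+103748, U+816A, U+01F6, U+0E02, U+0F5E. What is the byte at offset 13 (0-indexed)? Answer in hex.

0xE0

U+D707F → 4-byte form F3 97 81 BF at offsets 0–3.
U+103748 → 4-byte form F4 83 9D 88 at offsets 4–7.
U+816A → 3-byte form E8 85 AA at offsets 8–10.
U+01F6 → 2-byte form C7 B6 at offsets 11–12.
U+0E02 → 3-byte form E0 B8 82 at offsets 13–15.
Offset 13 falls in char 5's range; it's byte 1 of E0 B8 82 = 0xE0.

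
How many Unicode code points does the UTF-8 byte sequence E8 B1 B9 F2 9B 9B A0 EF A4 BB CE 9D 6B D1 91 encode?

Byte at offset 0: 0xE8 = 11101000 → 3-byte char (#1). Advance 3.
Byte at offset 3: 0xF2 = 11110010 → 4-byte char (#2). Advance 4.
Byte at offset 7: 0xEF = 11101111 → 3-byte char (#3). Advance 3.
Byte at offset 10: 0xCE = 11001110 → 2-byte char (#4). Advance 2.
Byte at offset 12: 0x6B = 01101011 → 1-byte char (#5). Advance 1.
Byte at offset 13: 0xD1 = 11010001 → 2-byte char (#6). Advance 2.
Reached end at offset 15 after 6 code points.

6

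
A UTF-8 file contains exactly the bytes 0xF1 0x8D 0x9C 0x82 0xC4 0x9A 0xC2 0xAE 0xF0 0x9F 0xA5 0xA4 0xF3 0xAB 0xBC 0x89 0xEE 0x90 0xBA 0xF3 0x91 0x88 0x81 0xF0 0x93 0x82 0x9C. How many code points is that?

Byte at offset 0: 0xF1 = 11110001 → 4-byte char (#1). Advance 4.
Byte at offset 4: 0xC4 = 11000100 → 2-byte char (#2). Advance 2.
Byte at offset 6: 0xC2 = 11000010 → 2-byte char (#3). Advance 2.
Byte at offset 8: 0xF0 = 11110000 → 4-byte char (#4). Advance 4.
Byte at offset 12: 0xF3 = 11110011 → 4-byte char (#5). Advance 4.
Byte at offset 16: 0xEE = 11101110 → 3-byte char (#6). Advance 3.
Byte at offset 19: 0xF3 = 11110011 → 4-byte char (#7). Advance 4.
Byte at offset 23: 0xF0 = 11110000 → 4-byte char (#8). Advance 4.
Reached end at offset 27 after 8 code points.

8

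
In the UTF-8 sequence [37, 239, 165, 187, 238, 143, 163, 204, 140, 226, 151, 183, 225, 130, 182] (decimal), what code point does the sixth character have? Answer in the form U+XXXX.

U+10B6

Offset 0: leading byte 0x25 = 00100101 → 1-byte char #1 = 25.
Offset 1: leading byte 0xEF = 11101111 → 3-byte char #2 = EF A5 BB.
Offset 4: leading byte 0xEE = 11101110 → 3-byte char #3 = EE 8F A3.
Offset 7: leading byte 0xCC = 11001100 → 2-byte char #4 = CC 8C.
Offset 9: leading byte 0xE2 = 11100010 → 3-byte char #5 = E2 97 B7.
Offset 12: leading byte 0xE1 = 11100001 → 3-byte char #6 = E1 82 B6.
Leading byte 0xE1 = 11100001 matches 1110xxxx → 3-byte sequence.
Byte 1: 0xE1 = 11100001, payload 0001 (4 bits).
Byte 2: 0x82 = 10000010 (10xxxxxx ✓), payload 000010.
Byte 3: 0xB6 = 10110110 (10xxxxxx ✓), payload 110110.
Concatenate: 0001000010110110 = 0x10B6 (16 bits → U+10B6).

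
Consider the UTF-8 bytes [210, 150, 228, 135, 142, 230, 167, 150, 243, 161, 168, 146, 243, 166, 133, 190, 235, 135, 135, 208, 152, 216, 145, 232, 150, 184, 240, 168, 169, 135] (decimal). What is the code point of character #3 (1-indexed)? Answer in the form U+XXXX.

U+69D6

Offset 0: leading byte 0xD2 = 11010010 → 2-byte char #1 = D2 96.
Offset 2: leading byte 0xE4 = 11100100 → 3-byte char #2 = E4 87 8E.
Offset 5: leading byte 0xE6 = 11100110 → 3-byte char #3 = E6 A7 96.
Leading byte 0xE6 = 11100110 matches 1110xxxx → 3-byte sequence.
Byte 1: 0xE6 = 11100110, payload 0110 (4 bits).
Byte 2: 0xA7 = 10100111 (10xxxxxx ✓), payload 100111.
Byte 3: 0x96 = 10010110 (10xxxxxx ✓), payload 010110.
Concatenate: 0110100111010110 = 0x69D6 (16 bits → U+69D6).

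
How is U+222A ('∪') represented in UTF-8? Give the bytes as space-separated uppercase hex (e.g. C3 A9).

U+222A = 0x222A = 8746 decimal. In range U+0800–U+FFFF → 3-byte form: 1110xxxx 10xxxxxx 10xxxxxx.
Binary (16 bits): 0010001000101010.
Split 4+6+6: 0010 | 001000 | 101010.
Byte 1: 11100010 = 0xE2.
Byte 2: 10001000 = 0x88.
Byte 3: 10101010 = 0xAA.

E2 88 AA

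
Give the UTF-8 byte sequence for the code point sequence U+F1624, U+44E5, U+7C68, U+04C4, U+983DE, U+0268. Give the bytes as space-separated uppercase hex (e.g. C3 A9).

F3 B1 98 A4 E4 93 A5 E7 B1 A8 D3 84 F2 98 8F 9E C9 A8

U+F1624: 4-byte form → F3 B1 98 A4.
U+44E5: 3-byte form → E4 93 A5.
U+7C68: 3-byte form → E7 B1 A8.
U+04C4: 2-byte form → D3 84.
U+983DE: 4-byte form → F2 98 8F 9E.
U+0268: 2-byte form → C9 A8.
Concatenated (18 bytes): F3 B1 98 A4 E4 93 A5 E7 B1 A8 D3 84 F2 98 8F 9E C9 A8.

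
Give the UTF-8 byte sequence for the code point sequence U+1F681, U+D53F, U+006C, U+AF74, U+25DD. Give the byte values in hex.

F0 9F 9A 81 ED 94 BF 6C EA BD B4 E2 97 9D

U+1F681: 4-byte form → F0 9F 9A 81.
U+D53F: 3-byte form → ED 94 BF.
U+006C: 1-byte form → 6C.
U+AF74: 3-byte form → EA BD B4.
U+25DD: 3-byte form → E2 97 9D.
Concatenated (14 bytes): F0 9F 9A 81 ED 94 BF 6C EA BD B4 E2 97 9D.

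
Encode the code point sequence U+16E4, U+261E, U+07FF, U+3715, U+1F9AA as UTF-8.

U+16E4: 3-byte form → E1 9B A4.
U+261E: 3-byte form → E2 98 9E.
U+07FF: 2-byte form → DF BF.
U+3715: 3-byte form → E3 9C 95.
U+1F9AA: 4-byte form → F0 9F A6 AA.
Concatenated (15 bytes): E1 9B A4 E2 98 9E DF BF E3 9C 95 F0 9F A6 AA.

E1 9B A4 E2 98 9E DF BF E3 9C 95 F0 9F A6 AA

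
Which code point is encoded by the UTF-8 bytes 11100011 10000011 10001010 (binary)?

Leading byte 0xE3 = 11100011 matches 1110xxxx → 3-byte sequence.
Byte 1: 0xE3 = 11100011, payload 0011 (4 bits).
Byte 2: 0x83 = 10000011 (10xxxxxx ✓), payload 000011.
Byte 3: 0x8A = 10001010 (10xxxxxx ✓), payload 001010.
Concatenate: 0011000011001010 = 0x30CA (16 bits → U+30CA).

U+30CA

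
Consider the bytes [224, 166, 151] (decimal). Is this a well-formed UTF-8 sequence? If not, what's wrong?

valid

Leading byte 0xE0 = 11100000 → 3-byte form.
Continuation bytes 0xA6=10100110, 0x97=10010111 all match 10xxxxxx.
Decoded value 0x997 is ≥ 0x800 (shortest form) and not a surrogate.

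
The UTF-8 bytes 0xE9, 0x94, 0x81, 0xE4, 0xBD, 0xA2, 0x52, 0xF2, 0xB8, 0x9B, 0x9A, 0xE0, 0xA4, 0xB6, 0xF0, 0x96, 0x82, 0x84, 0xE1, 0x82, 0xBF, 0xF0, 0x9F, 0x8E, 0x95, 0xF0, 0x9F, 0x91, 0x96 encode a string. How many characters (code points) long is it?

9

Byte at offset 0: 0xE9 = 11101001 → 3-byte char (#1). Advance 3.
Byte at offset 3: 0xE4 = 11100100 → 3-byte char (#2). Advance 3.
Byte at offset 6: 0x52 = 01010010 → 1-byte char (#3). Advance 1.
Byte at offset 7: 0xF2 = 11110010 → 4-byte char (#4). Advance 4.
Byte at offset 11: 0xE0 = 11100000 → 3-byte char (#5). Advance 3.
Byte at offset 14: 0xF0 = 11110000 → 4-byte char (#6). Advance 4.
Byte at offset 18: 0xE1 = 11100001 → 3-byte char (#7). Advance 3.
Byte at offset 21: 0xF0 = 11110000 → 4-byte char (#8). Advance 4.
Byte at offset 25: 0xF0 = 11110000 → 4-byte char (#9). Advance 4.
Reached end at offset 29 after 9 code points.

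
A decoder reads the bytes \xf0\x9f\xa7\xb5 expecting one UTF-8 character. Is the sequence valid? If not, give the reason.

valid

Leading byte 0xF0 = 11110000 → 4-byte form.
Continuation bytes 0x9F=10011111, 0xA7=10100111, 0xB5=10110101 all match 10xxxxxx.
Decoded value 0x1F9F5 is ≥ 0x10000 (shortest form) and not a surrogate.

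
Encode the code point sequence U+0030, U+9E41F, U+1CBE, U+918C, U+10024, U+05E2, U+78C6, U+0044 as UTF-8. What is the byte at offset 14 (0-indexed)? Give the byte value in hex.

0xA4

U+0030 → 1-byte form 30 at offsets 0–0.
U+9E41F → 4-byte form F2 9E 90 9F at offsets 1–4.
U+1CBE → 3-byte form E1 B2 BE at offsets 5–7.
U+918C → 3-byte form E9 86 8C at offsets 8–10.
U+10024 → 4-byte form F0 90 80 A4 at offsets 11–14.
Offset 14 falls in char 5's range; it's byte 4 of F0 90 80 A4 = 0xA4.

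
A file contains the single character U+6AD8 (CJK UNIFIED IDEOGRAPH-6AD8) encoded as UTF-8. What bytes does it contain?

E6 AB 98

U+6AD8 = 0x6AD8 = 27352 decimal. In range U+0800–U+FFFF → 3-byte form: 1110xxxx 10xxxxxx 10xxxxxx.
Binary (16 bits): 0110101011011000.
Split 4+6+6: 0110 | 101011 | 011000.
Byte 1: 11100110 = 0xE6.
Byte 2: 10101011 = 0xAB.
Byte 3: 10011000 = 0x98.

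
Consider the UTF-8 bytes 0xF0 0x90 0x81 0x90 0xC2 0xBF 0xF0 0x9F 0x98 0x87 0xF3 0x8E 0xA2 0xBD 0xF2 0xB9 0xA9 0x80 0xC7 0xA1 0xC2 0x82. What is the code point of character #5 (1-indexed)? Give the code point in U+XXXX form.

U+B9A40

Offset 0: leading byte 0xF0 = 11110000 → 4-byte char #1 = F0 90 81 90.
Offset 4: leading byte 0xC2 = 11000010 → 2-byte char #2 = C2 BF.
Offset 6: leading byte 0xF0 = 11110000 → 4-byte char #3 = F0 9F 98 87.
Offset 10: leading byte 0xF3 = 11110011 → 4-byte char #4 = F3 8E A2 BD.
Offset 14: leading byte 0xF2 = 11110010 → 4-byte char #5 = F2 B9 A9 80.
Leading byte 0xF2 = 11110010 matches 11110xxx → 4-byte sequence.
Byte 1: 0xF2 = 11110010, payload 010 (3 bits).
Byte 2: 0xB9 = 10111001 (10xxxxxx ✓), payload 111001.
Byte 3: 0xA9 = 10101001 (10xxxxxx ✓), payload 101001.
Byte 4: 0x80 = 10000000 (10xxxxxx ✓), payload 000000.
Concatenate: 010111001101001000000 = 0xB9A40 (21 bits → U+B9A40).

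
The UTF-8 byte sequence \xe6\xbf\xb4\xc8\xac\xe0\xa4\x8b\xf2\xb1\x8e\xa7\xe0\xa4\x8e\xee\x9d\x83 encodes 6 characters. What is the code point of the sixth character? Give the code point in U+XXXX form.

U+E743

Offset 0: leading byte 0xE6 = 11100110 → 3-byte char #1 = E6 BF B4.
Offset 3: leading byte 0xC8 = 11001000 → 2-byte char #2 = C8 AC.
Offset 5: leading byte 0xE0 = 11100000 → 3-byte char #3 = E0 A4 8B.
Offset 8: leading byte 0xF2 = 11110010 → 4-byte char #4 = F2 B1 8E A7.
Offset 12: leading byte 0xE0 = 11100000 → 3-byte char #5 = E0 A4 8E.
Offset 15: leading byte 0xEE = 11101110 → 3-byte char #6 = EE 9D 83.
Leading byte 0xEE = 11101110 matches 1110xxxx → 3-byte sequence.
Byte 1: 0xEE = 11101110, payload 1110 (4 bits).
Byte 2: 0x9D = 10011101 (10xxxxxx ✓), payload 011101.
Byte 3: 0x83 = 10000011 (10xxxxxx ✓), payload 000011.
Concatenate: 1110011101000011 = 0xE743 (16 bits → U+E743).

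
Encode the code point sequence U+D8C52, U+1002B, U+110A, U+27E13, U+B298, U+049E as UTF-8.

F3 98 B1 92 F0 90 80 AB E1 84 8A F0 A7 B8 93 EB 8A 98 D2 9E

U+D8C52: 4-byte form → F3 98 B1 92.
U+1002B: 4-byte form → F0 90 80 AB.
U+110A: 3-byte form → E1 84 8A.
U+27E13: 4-byte form → F0 A7 B8 93.
U+B298: 3-byte form → EB 8A 98.
U+049E: 2-byte form → D2 9E.
Concatenated (20 bytes): F3 98 B1 92 F0 90 80 AB E1 84 8A F0 A7 B8 93 EB 8A 98 D2 9E.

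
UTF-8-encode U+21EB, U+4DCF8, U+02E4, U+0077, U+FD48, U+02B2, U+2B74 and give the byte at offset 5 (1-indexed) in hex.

1-indexed offset 5 is 0-indexed offset 4.
U+21EB → 3-byte form E2 87 AB at offsets 0–2.
U+4DCF8 → 4-byte form F1 8D B3 B8 at offsets 3–6.
Offset 4 falls in char 2's range; it's byte 2 of F1 8D B3 B8 = 0x8D.

0x8D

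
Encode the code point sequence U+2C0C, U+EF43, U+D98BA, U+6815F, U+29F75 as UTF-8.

U+2C0C: 3-byte form → E2 B0 8C.
U+EF43: 3-byte form → EE BD 83.
U+D98BA: 4-byte form → F3 99 A2 BA.
U+6815F: 4-byte form → F1 A8 85 9F.
U+29F75: 4-byte form → F0 A9 BD B5.
Concatenated (18 bytes): E2 B0 8C EE BD 83 F3 99 A2 BA F1 A8 85 9F F0 A9 BD B5.

E2 B0 8C EE BD 83 F3 99 A2 BA F1 A8 85 9F F0 A9 BD B5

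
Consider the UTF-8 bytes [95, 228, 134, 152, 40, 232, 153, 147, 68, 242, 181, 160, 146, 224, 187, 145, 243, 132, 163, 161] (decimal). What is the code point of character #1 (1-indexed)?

U+005F

Offset 0: leading byte 0x5F = 01011111 → 1-byte char #1 = 5F.
Leading byte 0x5F = 01011111 matches 0xxxxxxx → 1-byte sequence.
Byte 1: 0x5F = 01011111, payload 1011111 (7 bits).
Concatenate: 1011111 = 0x5F (7 bits → U+005F).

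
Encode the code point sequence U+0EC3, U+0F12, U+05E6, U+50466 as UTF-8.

E0 BB 83 E0 BC 92 D7 A6 F1 90 91 A6

U+0EC3: 3-byte form → E0 BB 83.
U+0F12: 3-byte form → E0 BC 92.
U+05E6: 2-byte form → D7 A6.
U+50466: 4-byte form → F1 90 91 A6.
Concatenated (12 bytes): E0 BB 83 E0 BC 92 D7 A6 F1 90 91 A6.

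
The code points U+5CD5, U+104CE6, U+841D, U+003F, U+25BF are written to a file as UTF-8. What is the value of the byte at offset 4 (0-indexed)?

U+5CD5 → 3-byte form E5 B3 95 at offsets 0–2.
U+104CE6 → 4-byte form F4 84 B3 A6 at offsets 3–6.
Offset 4 falls in char 2's range; it's byte 2 of F4 84 B3 A6 = 0x84.

0x84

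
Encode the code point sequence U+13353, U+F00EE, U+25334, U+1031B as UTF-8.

U+13353: 4-byte form → F0 93 8D 93.
U+F00EE: 4-byte form → F3 B0 83 AE.
U+25334: 4-byte form → F0 A5 8C B4.
U+1031B: 4-byte form → F0 90 8C 9B.
Concatenated (16 bytes): F0 93 8D 93 F3 B0 83 AE F0 A5 8C B4 F0 90 8C 9B.

F0 93 8D 93 F3 B0 83 AE F0 A5 8C B4 F0 90 8C 9B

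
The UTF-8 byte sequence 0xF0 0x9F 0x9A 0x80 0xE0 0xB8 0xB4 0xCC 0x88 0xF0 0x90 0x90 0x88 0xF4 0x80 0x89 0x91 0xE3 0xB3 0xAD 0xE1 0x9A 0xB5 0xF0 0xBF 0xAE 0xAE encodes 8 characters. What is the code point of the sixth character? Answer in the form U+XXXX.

U+3CED

Offset 0: leading byte 0xF0 = 11110000 → 4-byte char #1 = F0 9F 9A 80.
Offset 4: leading byte 0xE0 = 11100000 → 3-byte char #2 = E0 B8 B4.
Offset 7: leading byte 0xCC = 11001100 → 2-byte char #3 = CC 88.
Offset 9: leading byte 0xF0 = 11110000 → 4-byte char #4 = F0 90 90 88.
Offset 13: leading byte 0xF4 = 11110100 → 4-byte char #5 = F4 80 89 91.
Offset 17: leading byte 0xE3 = 11100011 → 3-byte char #6 = E3 B3 AD.
Leading byte 0xE3 = 11100011 matches 1110xxxx → 3-byte sequence.
Byte 1: 0xE3 = 11100011, payload 0011 (4 bits).
Byte 2: 0xB3 = 10110011 (10xxxxxx ✓), payload 110011.
Byte 3: 0xAD = 10101101 (10xxxxxx ✓), payload 101101.
Concatenate: 0011110011101101 = 0x3CED (16 bits → U+3CED).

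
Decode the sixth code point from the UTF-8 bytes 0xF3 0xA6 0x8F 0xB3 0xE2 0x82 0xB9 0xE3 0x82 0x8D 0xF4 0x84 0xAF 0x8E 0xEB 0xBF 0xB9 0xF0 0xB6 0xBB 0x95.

U+36ED5

Offset 0: leading byte 0xF3 = 11110011 → 4-byte char #1 = F3 A6 8F B3.
Offset 4: leading byte 0xE2 = 11100010 → 3-byte char #2 = E2 82 B9.
Offset 7: leading byte 0xE3 = 11100011 → 3-byte char #3 = E3 82 8D.
Offset 10: leading byte 0xF4 = 11110100 → 4-byte char #4 = F4 84 AF 8E.
Offset 14: leading byte 0xEB = 11101011 → 3-byte char #5 = EB BF B9.
Offset 17: leading byte 0xF0 = 11110000 → 4-byte char #6 = F0 B6 BB 95.
Leading byte 0xF0 = 11110000 matches 11110xxx → 4-byte sequence.
Byte 1: 0xF0 = 11110000, payload 000 (3 bits).
Byte 2: 0xB6 = 10110110 (10xxxxxx ✓), payload 110110.
Byte 3: 0xBB = 10111011 (10xxxxxx ✓), payload 111011.
Byte 4: 0x95 = 10010101 (10xxxxxx ✓), payload 010101.
Concatenate: 000110110111011010101 = 0x36ED5 (21 bits → U+36ED5).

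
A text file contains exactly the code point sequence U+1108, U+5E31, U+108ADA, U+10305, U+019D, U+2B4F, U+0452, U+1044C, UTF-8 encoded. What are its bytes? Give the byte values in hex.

E1 84 88 E5 B8 B1 F4 88 AB 9A F0 90 8C 85 C6 9D E2 AD 8F D1 92 F0 90 91 8C

U+1108: 3-byte form → E1 84 88.
U+5E31: 3-byte form → E5 B8 B1.
U+108ADA: 4-byte form → F4 88 AB 9A.
U+10305: 4-byte form → F0 90 8C 85.
U+019D: 2-byte form → C6 9D.
U+2B4F: 3-byte form → E2 AD 8F.
U+0452: 2-byte form → D1 92.
U+1044C: 4-byte form → F0 90 91 8C.
Concatenated (25 bytes): E1 84 88 E5 B8 B1 F4 88 AB 9A F0 90 8C 85 C6 9D E2 AD 8F D1 92 F0 90 91 8C.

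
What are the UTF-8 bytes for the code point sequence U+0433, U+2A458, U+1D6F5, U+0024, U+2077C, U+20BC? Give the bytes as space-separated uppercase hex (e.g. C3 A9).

U+0433: 2-byte form → D0 B3.
U+2A458: 4-byte form → F0 AA 91 98.
U+1D6F5: 4-byte form → F0 9D 9B B5.
U+0024: 1-byte form → 24.
U+2077C: 4-byte form → F0 A0 9D BC.
U+20BC: 3-byte form → E2 82 BC.
Concatenated (18 bytes): D0 B3 F0 AA 91 98 F0 9D 9B B5 24 F0 A0 9D BC E2 82 BC.

D0 B3 F0 AA 91 98 F0 9D 9B B5 24 F0 A0 9D BC E2 82 BC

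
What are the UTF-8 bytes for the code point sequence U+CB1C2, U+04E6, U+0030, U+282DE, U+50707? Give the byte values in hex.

U+CB1C2: 4-byte form → F3 8B 87 82.
U+04E6: 2-byte form → D3 A6.
U+0030: 1-byte form → 30.
U+282DE: 4-byte form → F0 A8 8B 9E.
U+50707: 4-byte form → F1 90 9C 87.
Concatenated (15 bytes): F3 8B 87 82 D3 A6 30 F0 A8 8B 9E F1 90 9C 87.

F3 8B 87 82 D3 A6 30 F0 A8 8B 9E F1 90 9C 87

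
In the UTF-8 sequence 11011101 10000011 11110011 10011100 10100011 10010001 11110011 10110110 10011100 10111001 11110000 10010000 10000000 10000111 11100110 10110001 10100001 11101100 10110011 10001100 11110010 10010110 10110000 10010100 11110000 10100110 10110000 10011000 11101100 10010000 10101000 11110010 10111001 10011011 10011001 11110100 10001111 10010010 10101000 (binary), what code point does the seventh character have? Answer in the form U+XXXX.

U+96C14

Offset 0: leading byte 0xDD = 11011101 → 2-byte char #1 = DD 83.
Offset 2: leading byte 0xF3 = 11110011 → 4-byte char #2 = F3 9C A3 91.
Offset 6: leading byte 0xF3 = 11110011 → 4-byte char #3 = F3 B6 9C B9.
Offset 10: leading byte 0xF0 = 11110000 → 4-byte char #4 = F0 90 80 87.
Offset 14: leading byte 0xE6 = 11100110 → 3-byte char #5 = E6 B1 A1.
Offset 17: leading byte 0xEC = 11101100 → 3-byte char #6 = EC B3 8C.
Offset 20: leading byte 0xF2 = 11110010 → 4-byte char #7 = F2 96 B0 94.
Leading byte 0xF2 = 11110010 matches 11110xxx → 4-byte sequence.
Byte 1: 0xF2 = 11110010, payload 010 (3 bits).
Byte 2: 0x96 = 10010110 (10xxxxxx ✓), payload 010110.
Byte 3: 0xB0 = 10110000 (10xxxxxx ✓), payload 110000.
Byte 4: 0x94 = 10010100 (10xxxxxx ✓), payload 010100.
Concatenate: 010010110110000010100 = 0x96C14 (21 bits → U+96C14).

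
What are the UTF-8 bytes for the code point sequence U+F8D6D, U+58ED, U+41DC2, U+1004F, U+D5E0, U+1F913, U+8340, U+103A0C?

U+F8D6D: 4-byte form → F3 B8 B5 AD.
U+58ED: 3-byte form → E5 A3 AD.
U+41DC2: 4-byte form → F1 81 B7 82.
U+1004F: 4-byte form → F0 90 81 8F.
U+D5E0: 3-byte form → ED 97 A0.
U+1F913: 4-byte form → F0 9F A4 93.
U+8340: 3-byte form → E8 8D 80.
U+103A0C: 4-byte form → F4 83 A8 8C.
Concatenated (29 bytes): F3 B8 B5 AD E5 A3 AD F1 81 B7 82 F0 90 81 8F ED 97 A0 F0 9F A4 93 E8 8D 80 F4 83 A8 8C.

F3 B8 B5 AD E5 A3 AD F1 81 B7 82 F0 90 81 8F ED 97 A0 F0 9F A4 93 E8 8D 80 F4 83 A8 8C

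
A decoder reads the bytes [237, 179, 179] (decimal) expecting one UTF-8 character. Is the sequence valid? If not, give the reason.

invalid (encodes a surrogate (U+D800–U+DFFF))

Structurally a 3-byte sequence; payload = 0xDCF3.
But 0xDCF3 is in U+D800–U+DFFF, the surrogate range. Surrogates are not Unicode scalar values and are forbidden in UTF-8.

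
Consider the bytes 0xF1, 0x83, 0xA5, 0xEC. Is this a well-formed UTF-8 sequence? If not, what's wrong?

invalid (non-continuation byte where continuation expected)

Leading byte 0xF1 = 11110001 → 4-byte form.
Byte 4 is 0xEC = 11101100, which is not 10xxxxxx — expected a continuation byte.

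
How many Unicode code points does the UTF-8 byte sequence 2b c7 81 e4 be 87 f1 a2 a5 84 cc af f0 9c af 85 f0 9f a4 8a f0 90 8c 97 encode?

Byte at offset 0: 0x2B = 00101011 → 1-byte char (#1). Advance 1.
Byte at offset 1: 0xC7 = 11000111 → 2-byte char (#2). Advance 2.
Byte at offset 3: 0xE4 = 11100100 → 3-byte char (#3). Advance 3.
Byte at offset 6: 0xF1 = 11110001 → 4-byte char (#4). Advance 4.
Byte at offset 10: 0xCC = 11001100 → 2-byte char (#5). Advance 2.
Byte at offset 12: 0xF0 = 11110000 → 4-byte char (#6). Advance 4.
Byte at offset 16: 0xF0 = 11110000 → 4-byte char (#7). Advance 4.
Byte at offset 20: 0xF0 = 11110000 → 4-byte char (#8). Advance 4.
Reached end at offset 24 after 8 code points.

8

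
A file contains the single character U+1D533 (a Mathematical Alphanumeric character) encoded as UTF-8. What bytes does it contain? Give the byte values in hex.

F0 9D 94 B3

U+1D533 = 0x1D533 = 120115 decimal. In range U+10000–U+10FFFF → 4-byte form: 11110xxx 10xxxxxx 10xxxxxx 10xxxxxx.
Binary (21 bits): 000011101010100110011.
Split 3+6+6+6: 000 | 011101 | 010100 | 110011.
Byte 1: 11110000 = 0xF0.
Byte 2: 10011101 = 0x9D.
Byte 3: 10010100 = 0x94.
Byte 4: 10110011 = 0xB3.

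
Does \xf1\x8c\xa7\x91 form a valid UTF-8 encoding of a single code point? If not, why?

valid

Leading byte 0xF1 = 11110001 → 4-byte form.
Continuation bytes 0x8C=10001100, 0xA7=10100111, 0x91=10010001 all match 10xxxxxx.
Decoded value 0x4C9D1 is ≥ 0x10000 (shortest form) and not a surrogate.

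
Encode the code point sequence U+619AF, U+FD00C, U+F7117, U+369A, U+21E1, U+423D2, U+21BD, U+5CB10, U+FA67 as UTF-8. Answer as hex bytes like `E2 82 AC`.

F1 A1 A6 AF F3 BD 80 8C F3 B7 84 97 E3 9A 9A E2 87 A1 F1 82 8F 92 E2 86 BD F1 9C AC 90 EF A9 A7

U+619AF: 4-byte form → F1 A1 A6 AF.
U+FD00C: 4-byte form → F3 BD 80 8C.
U+F7117: 4-byte form → F3 B7 84 97.
U+369A: 3-byte form → E3 9A 9A.
U+21E1: 3-byte form → E2 87 A1.
U+423D2: 4-byte form → F1 82 8F 92.
U+21BD: 3-byte form → E2 86 BD.
U+5CB10: 4-byte form → F1 9C AC 90.
U+FA67: 3-byte form → EF A9 A7.
Concatenated (32 bytes): F1 A1 A6 AF F3 BD 80 8C F3 B7 84 97 E3 9A 9A E2 87 A1 F1 82 8F 92 E2 86 BD F1 9C AC 90 EF A9 A7.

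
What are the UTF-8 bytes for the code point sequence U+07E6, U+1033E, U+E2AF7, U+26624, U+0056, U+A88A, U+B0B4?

U+07E6: 2-byte form → DF A6.
U+1033E: 4-byte form → F0 90 8C BE.
U+E2AF7: 4-byte form → F3 A2 AB B7.
U+26624: 4-byte form → F0 A6 98 A4.
U+0056: 1-byte form → 56.
U+A88A: 3-byte form → EA A2 8A.
U+B0B4: 3-byte form → EB 82 B4.
Concatenated (21 bytes): DF A6 F0 90 8C BE F3 A2 AB B7 F0 A6 98 A4 56 EA A2 8A EB 82 B4.

DF A6 F0 90 8C BE F3 A2 AB B7 F0 A6 98 A4 56 EA A2 8A EB 82 B4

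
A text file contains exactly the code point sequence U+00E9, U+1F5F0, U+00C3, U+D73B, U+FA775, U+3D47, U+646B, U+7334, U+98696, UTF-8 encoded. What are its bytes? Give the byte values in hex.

U+00E9: 2-byte form → C3 A9.
U+1F5F0: 4-byte form → F0 9F 97 B0.
U+00C3: 2-byte form → C3 83.
U+D73B: 3-byte form → ED 9C BB.
U+FA775: 4-byte form → F3 BA 9D B5.
U+3D47: 3-byte form → E3 B5 87.
U+646B: 3-byte form → E6 91 AB.
U+7334: 3-byte form → E7 8C B4.
U+98696: 4-byte form → F2 98 9A 96.
Concatenated (28 bytes): C3 A9 F0 9F 97 B0 C3 83 ED 9C BB F3 BA 9D B5 E3 B5 87 E6 91 AB E7 8C B4 F2 98 9A 96.

C3 A9 F0 9F 97 B0 C3 83 ED 9C BB F3 BA 9D B5 E3 B5 87 E6 91 AB E7 8C B4 F2 98 9A 96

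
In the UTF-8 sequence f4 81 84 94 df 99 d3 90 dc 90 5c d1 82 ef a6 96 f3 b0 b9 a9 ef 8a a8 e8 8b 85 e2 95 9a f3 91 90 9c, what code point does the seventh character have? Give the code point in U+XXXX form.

U+F996

Offset 0: leading byte 0xF4 = 11110100 → 4-byte char #1 = F4 81 84 94.
Offset 4: leading byte 0xDF = 11011111 → 2-byte char #2 = DF 99.
Offset 6: leading byte 0xD3 = 11010011 → 2-byte char #3 = D3 90.
Offset 8: leading byte 0xDC = 11011100 → 2-byte char #4 = DC 90.
Offset 10: leading byte 0x5C = 01011100 → 1-byte char #5 = 5C.
Offset 11: leading byte 0xD1 = 11010001 → 2-byte char #6 = D1 82.
Offset 13: leading byte 0xEF = 11101111 → 3-byte char #7 = EF A6 96.
Leading byte 0xEF = 11101111 matches 1110xxxx → 3-byte sequence.
Byte 1: 0xEF = 11101111, payload 1111 (4 bits).
Byte 2: 0xA6 = 10100110 (10xxxxxx ✓), payload 100110.
Byte 3: 0x96 = 10010110 (10xxxxxx ✓), payload 010110.
Concatenate: 1111100110010110 = 0xF996 (16 bits → U+F996).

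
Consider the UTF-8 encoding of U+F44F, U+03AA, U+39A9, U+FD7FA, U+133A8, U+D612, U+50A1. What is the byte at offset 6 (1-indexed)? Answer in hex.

0xE3

1-indexed offset 6 is 0-indexed offset 5.
U+F44F → 3-byte form EF 91 8F at offsets 0–2.
U+03AA → 2-byte form CE AA at offsets 3–4.
U+39A9 → 3-byte form E3 A6 A9 at offsets 5–7.
Offset 5 falls in char 3's range; it's byte 1 of E3 A6 A9 = 0xE3.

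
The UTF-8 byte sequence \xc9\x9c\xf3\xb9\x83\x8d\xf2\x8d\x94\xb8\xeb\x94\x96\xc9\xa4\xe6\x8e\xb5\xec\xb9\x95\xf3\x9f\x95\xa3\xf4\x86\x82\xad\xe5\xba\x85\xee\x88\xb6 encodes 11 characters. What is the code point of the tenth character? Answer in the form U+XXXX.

Offset 0: leading byte 0xC9 = 11001001 → 2-byte char #1 = C9 9C.
Offset 2: leading byte 0xF3 = 11110011 → 4-byte char #2 = F3 B9 83 8D.
Offset 6: leading byte 0xF2 = 11110010 → 4-byte char #3 = F2 8D 94 B8.
Offset 10: leading byte 0xEB = 11101011 → 3-byte char #4 = EB 94 96.
Offset 13: leading byte 0xC9 = 11001001 → 2-byte char #5 = C9 A4.
Offset 15: leading byte 0xE6 = 11100110 → 3-byte char #6 = E6 8E B5.
Offset 18: leading byte 0xEC = 11101100 → 3-byte char #7 = EC B9 95.
Offset 21: leading byte 0xF3 = 11110011 → 4-byte char #8 = F3 9F 95 A3.
Offset 25: leading byte 0xF4 = 11110100 → 4-byte char #9 = F4 86 82 AD.
Offset 29: leading byte 0xE5 = 11100101 → 3-byte char #10 = E5 BA 85.
Leading byte 0xE5 = 11100101 matches 1110xxxx → 3-byte sequence.
Byte 1: 0xE5 = 11100101, payload 0101 (4 bits).
Byte 2: 0xBA = 10111010 (10xxxxxx ✓), payload 111010.
Byte 3: 0x85 = 10000101 (10xxxxxx ✓), payload 000101.
Concatenate: 0101111010000101 = 0x5E85 (16 bits → U+5E85).

U+5E85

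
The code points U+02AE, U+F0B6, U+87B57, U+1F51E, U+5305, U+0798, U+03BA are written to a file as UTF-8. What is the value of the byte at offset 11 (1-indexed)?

0x9F

1-indexed offset 11 is 0-indexed offset 10.
U+02AE → 2-byte form CA AE at offsets 0–1.
U+F0B6 → 3-byte form EF 82 B6 at offsets 2–4.
U+87B57 → 4-byte form F2 87 AD 97 at offsets 5–8.
U+1F51E → 4-byte form F0 9F 94 9E at offsets 9–12.
Offset 10 falls in char 4's range; it's byte 2 of F0 9F 94 9E = 0x9F.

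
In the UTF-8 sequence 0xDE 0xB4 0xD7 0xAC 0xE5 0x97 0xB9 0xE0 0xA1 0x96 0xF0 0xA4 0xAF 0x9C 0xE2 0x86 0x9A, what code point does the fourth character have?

U+0856

Offset 0: leading byte 0xDE = 11011110 → 2-byte char #1 = DE B4.
Offset 2: leading byte 0xD7 = 11010111 → 2-byte char #2 = D7 AC.
Offset 4: leading byte 0xE5 = 11100101 → 3-byte char #3 = E5 97 B9.
Offset 7: leading byte 0xE0 = 11100000 → 3-byte char #4 = E0 A1 96.
Leading byte 0xE0 = 11100000 matches 1110xxxx → 3-byte sequence.
Byte 1: 0xE0 = 11100000, payload 0000 (4 bits).
Byte 2: 0xA1 = 10100001 (10xxxxxx ✓), payload 100001.
Byte 3: 0x96 = 10010110 (10xxxxxx ✓), payload 010110.
Concatenate: 0000100001010110 = 0x856 (16 bits → U+0856).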